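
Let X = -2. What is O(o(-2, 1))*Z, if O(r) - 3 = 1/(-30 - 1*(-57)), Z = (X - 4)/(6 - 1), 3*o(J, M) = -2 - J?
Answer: -164/45 ≈ -3.6444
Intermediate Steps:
o(J, M) = -⅔ - J/3 (o(J, M) = (-2 - J)/3 = -⅔ - J/3)
Z = -6/5 (Z = (-2 - 4)/(6 - 1) = -6/5 ≈ -1.2000)
O(r) = 82/27 (O(r) = 3 + 1/(-30 - 1*(-57)) = 3 + 1/(-30 + 57) = 3 + 1/27 = 82/27)
O(o(-2, 1))*Z = (82/27)*(-6/5) = -164/45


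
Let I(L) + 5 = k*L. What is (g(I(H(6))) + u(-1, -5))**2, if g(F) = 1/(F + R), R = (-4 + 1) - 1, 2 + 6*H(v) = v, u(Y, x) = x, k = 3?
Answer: 1296/49 ≈ 26.449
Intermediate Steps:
H(v) = -1/3 + v/6
R = -4 (R = -3 - 1 = -4)
I(L) = -5 + 3*L
g(F) = 1/(-4 + F) (g(F) = 1/(F - 4) = 1/(-4 + F))
(g(I(H(6))) + u(-1, -5))**2 = (1/(-4 + (-5 + 3*(-1/3 + (1/6)*6))) - 5)**2 = (1/(-4 + (-5 + 3*(-1/3 + 1))) - 5)**2 = (1/(-4 + (-5 + 3*(2/3))) - 5)**2 = (1/(-4 + (-5 + 2)) - 5)**2 = (1/(-4 - 3) - 5)**2 = (1/(-7) - 5)**2 = (-1/7 - 5)**2 = (-36/7)**2 = 1296/49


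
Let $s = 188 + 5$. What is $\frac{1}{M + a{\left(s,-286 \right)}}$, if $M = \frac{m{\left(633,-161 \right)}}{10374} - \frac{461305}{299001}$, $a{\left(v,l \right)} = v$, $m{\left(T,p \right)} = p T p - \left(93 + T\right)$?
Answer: $\frac{1033945458}{1833219360793} \approx 0.00056401$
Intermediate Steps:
$s = 193$
$m{\left(T,p \right)} = -93 - T + T p^{2}$ ($m{\left(T,p \right)} = T p p - \left(93 + T\right) = T p^{2} - \left(93 + T\right) = -93 - T + T p^{2}$)
$M = \frac{1633667887399}{1033945458}$ ($M = \frac{-93 - 633 + 633 \left(-161\right)^{2}}{10374} - \frac{461305}{299001} = \left(-93 - 633 + 633 \cdot 25921\right) \frac{1}{10374} - \frac{461305}{299001} = \left(-93 - 633 + 16407993\right) \frac{1}{10374} - \frac{461305}{299001} = 16407267 \cdot \frac{1}{10374} - \frac{461305}{299001} = \frac{5469089}{3458} - \frac{461305}{299001} = \frac{1633667887399}{1033945458} \approx 1580.0$)
$\frac{1}{M + a{\left(s,-286 \right)}} = \frac{1}{\frac{1633667887399}{1033945458} + 193} = \frac{1}{\frac{1833219360793}{1033945458}} = \frac{1033945458}{1833219360793}$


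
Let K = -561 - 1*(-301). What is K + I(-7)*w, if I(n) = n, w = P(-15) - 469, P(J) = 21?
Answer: 2876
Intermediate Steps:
K = -260 (K = -561 + 301 = -260)
w = -448 (w = 21 - 469 = -448)
K + I(-7)*w = -260 - 7*(-448) = -260 + 3136 = 2876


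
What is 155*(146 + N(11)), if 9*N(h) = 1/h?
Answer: 2240525/99 ≈ 22632.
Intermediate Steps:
N(h) = 1/(9*h)
155*(146 + N(11)) = 155*(146 + (1/9)/11) = 155*(146 + (1/9)*(1/11)) = 155*(146 + 1/99) = 155*(14455/99) = 2240525/99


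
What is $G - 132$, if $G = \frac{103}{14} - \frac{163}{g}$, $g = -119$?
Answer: $- \frac{29339}{238} \approx -123.27$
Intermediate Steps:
$G = \frac{2077}{238}$ ($G = \frac{103}{14} - \frac{163}{-119} = 103 \cdot \frac{1}{14} - - \frac{163}{119} = \frac{103}{14} + \frac{163}{119} = \frac{2077}{238} \approx 8.7269$)
$G - 132 = \frac{2077}{238} - 132 = - \frac{29339}{238}$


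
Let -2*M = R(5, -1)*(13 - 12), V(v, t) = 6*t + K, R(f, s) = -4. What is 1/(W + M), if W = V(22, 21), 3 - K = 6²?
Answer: 1/95 ≈ 0.010526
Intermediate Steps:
K = -33 (K = 3 - 1*6² = 3 - 1*36 = 3 - 36 = -33)
V(v, t) = -33 + 6*t (V(v, t) = 6*t - 33 = -33 + 6*t)
M = 2 (M = -(-2)*(13 - 12) = -(-2) = -½*(-4) = 2)
W = 93 (W = -33 + 6*21 = -33 + 126 = 93)
1/(W + M) = 1/(93 + 2) = 1/95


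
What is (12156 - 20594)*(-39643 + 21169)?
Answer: 155883612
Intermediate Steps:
(12156 - 20594)*(-39643 + 21169) = -8438*(-18474) = 155883612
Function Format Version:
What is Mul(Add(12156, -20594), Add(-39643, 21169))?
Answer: 155883612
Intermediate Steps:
Mul(Add(12156, -20594), Add(-39643, 21169)) = Mul(-8438, -18474) = 155883612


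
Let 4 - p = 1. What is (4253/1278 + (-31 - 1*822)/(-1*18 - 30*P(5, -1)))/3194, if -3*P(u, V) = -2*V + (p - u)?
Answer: 16204/1020483 ≈ 0.015879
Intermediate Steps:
p = 3 (p = 4 - 1*1 = 4 - 1 = 3)
P(u, V) = -1 + u/3 + 2*V/3 (P(u, V) = -(-2*V + (3 - u))/3 = -(3 - u - 2*V)/3 = -1 + u/3 + 2*V/3)
(4253/1278 + (-31 - 1*822)/(-1*18 - 30*P(5, -1)))/3194 = (4253/1278 + (-31 - 1*822)/(-1*18 - 30*(-1 + (1/3)*5 + (2/3)*(-1))))/3194 = (4253*(1/1278) + (-31 - 822)/(-18 - 30*(-1 + 5/3 - 2/3)))*(1/3194) = (4253/1278 - 853/(-18 - 30*0))*(1/3194) = (4253/1278 - 853/(-18 + 0))*(1/3194) = (4253/1278 - 853/(-18))*(1/3194) = (4253/1278 - 853*(-1/18))*(1/3194) = (4253/1278 + 853/18)*(1/3194) = (32408/639)*(1/3194) = 16204/1020483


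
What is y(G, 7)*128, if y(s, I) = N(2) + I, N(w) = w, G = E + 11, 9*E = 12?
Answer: 1152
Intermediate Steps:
E = 4/3 (E = (1/9)*12 = 4/3 ≈ 1.3333)
G = 37/3 (G = 4/3 + 11 = 37/3 ≈ 12.333)
y(s, I) = 2 + I
y(G, 7)*128 = (2 + 7)*128 = 9*128 = 1152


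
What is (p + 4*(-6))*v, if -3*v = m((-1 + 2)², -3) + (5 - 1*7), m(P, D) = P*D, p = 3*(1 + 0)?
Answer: -35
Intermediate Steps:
p = 3 (p = 3*1 = 3)
m(P, D) = D*P
v = 5/3 (v = -(-3*(-1 + 2)² + (5 - 1*7))/3 = -(-3*1² + (5 - 7))/3 = -(-3*1 - 2)/3 = -(-3 - 2)/3 = -⅓*(-5) = 5/3 ≈ 1.6667)
(p + 4*(-6))*v = (3 + 4*(-6))*(5/3) = (3 - 24)*(5/3) = -21*5/3 = -35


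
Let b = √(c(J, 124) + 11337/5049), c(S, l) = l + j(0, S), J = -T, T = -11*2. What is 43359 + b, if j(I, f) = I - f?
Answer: 43359 + √32808215/561 ≈ 43369.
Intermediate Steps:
T = -22
J = 22 (J = -1*(-22) = 22)
c(S, l) = l - S (c(S, l) = l + (0 - S) = l - S)
b = √32808215/561 (b = √((124 - 1*22) + 11337/5049) = √((124 - 22) + 11337*(1/5049)) = √(102 + 3779/1683) = √(175445/1683) = √32808215/561 ≈ 10.210)
43359 + b = 43359 + √32808215/561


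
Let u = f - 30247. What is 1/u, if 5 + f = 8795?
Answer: -1/21457 ≈ -4.6605e-5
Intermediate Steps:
f = 8790 (f = -5 + 8795 = 8790)
u = -21457 (u = 8790 - 30247 = -21457)
1/u = 1/(-21457) = -1/21457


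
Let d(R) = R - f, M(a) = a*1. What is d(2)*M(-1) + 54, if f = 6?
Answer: 58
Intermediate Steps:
M(a) = a
d(R) = -6 + R (d(R) = R - 1*6 = R - 6 = -6 + R)
d(2)*M(-1) + 54 = (-6 + 2)*(-1) + 54 = -4*(-1) + 54 = 4 + 54 = 58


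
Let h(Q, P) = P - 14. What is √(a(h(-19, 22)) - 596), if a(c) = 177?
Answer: I*√419 ≈ 20.469*I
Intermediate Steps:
h(Q, P) = -14 + P
√(a(h(-19, 22)) - 596) = √(177 - 596) = √(-419) = I*√419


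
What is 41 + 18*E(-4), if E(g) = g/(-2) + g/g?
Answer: 95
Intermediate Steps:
E(g) = 1 - g/2 (E(g) = g*(-1/2) + 1 = -g/2 + 1 = 1 - g/2)
41 + 18*E(-4) = 41 + 18*(1 - 1/2*(-4)) = 41 + 18*(1 + 2) = 41 + 18*3 = 41 + 54 = 95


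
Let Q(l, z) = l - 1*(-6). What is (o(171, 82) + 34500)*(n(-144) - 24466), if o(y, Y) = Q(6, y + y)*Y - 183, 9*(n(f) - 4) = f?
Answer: -864097878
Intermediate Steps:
n(f) = 4 + f/9
Q(l, z) = 6 + l (Q(l, z) = l + 6 = 6 + l)
o(y, Y) = -183 + 12*Y (o(y, Y) = (6 + 6)*Y - 183 = 12*Y - 183 = -183 + 12*Y)
(o(171, 82) + 34500)*(n(-144) - 24466) = ((-183 + 12*82) + 34500)*((4 + (1/9)*(-144)) - 24466) = ((-183 + 984) + 34500)*((4 - 16) - 24466) = (801 + 34500)*(-12 - 24466) = 35301*(-24478) = -864097878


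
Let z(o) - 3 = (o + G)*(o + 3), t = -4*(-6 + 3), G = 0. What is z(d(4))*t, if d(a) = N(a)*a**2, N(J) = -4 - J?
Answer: 192036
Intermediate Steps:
t = 12 (t = -4*(-3) = 12)
d(a) = a**2*(-4 - a) (d(a) = (-4 - a)*a**2 = a**2*(-4 - a))
z(o) = 3 + o*(3 + o) (z(o) = 3 + (o + 0)*(o + 3) = 3 + o*(3 + o))
z(d(4))*t = (3 + (4**2*(-4 - 1*4))**2 + 3*(4**2*(-4 - 1*4)))*12 = (3 + (16*(-4 - 4))**2 + 3*(16*(-4 - 4)))*12 = (3 + (16*(-8))**2 + 3*(16*(-8)))*12 = (3 + (-128)**2 + 3*(-128))*12 = (3 + 16384 - 384)*12 = 16003*12 = 192036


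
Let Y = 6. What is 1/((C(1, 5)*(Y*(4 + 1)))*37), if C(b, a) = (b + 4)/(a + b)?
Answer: 1/925 ≈ 0.0010811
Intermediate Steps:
C(b, a) = (4 + b)/(a + b)
1/((C(1, 5)*(Y*(4 + 1)))*37) = 1/((((4 + 1)/(5 + 1))*(6*(4 + 1)))*37) = 1/(((5/6)*(6*5))*37) = 1/((((1/6)*5)*30)*37) = 1/(((5/6)*30)*37) = 1/(25*37) = 1/925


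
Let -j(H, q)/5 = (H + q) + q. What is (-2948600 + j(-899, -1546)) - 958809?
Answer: -3887454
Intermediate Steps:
j(H, q) = -10*q - 5*H (j(H, q) = -5*((H + q) + q) = -5*(H + 2*q) = -10*q - 5*H)
(-2948600 + j(-899, -1546)) - 958809 = (-2948600 + (-10*(-1546) - 5*(-899))) - 958809 = (-2948600 + (15460 + 4495)) - 958809 = (-2948600 + 19955) - 958809 = -2928645 - 958809 = -3887454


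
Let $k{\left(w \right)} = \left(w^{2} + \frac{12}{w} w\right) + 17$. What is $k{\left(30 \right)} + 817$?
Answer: $1746$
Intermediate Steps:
$k{\left(w \right)} = 29 + w^{2}$ ($k{\left(w \right)} = \left(w^{2} + 12\right) + 17 = \left(12 + w^{2}\right) + 17 = 29 + w^{2}$)
$k{\left(30 \right)} + 817 = \left(29 + 30^{2}\right) + 817 = \left(29 + 900\right) + 817 = 929 + 817 = 1746$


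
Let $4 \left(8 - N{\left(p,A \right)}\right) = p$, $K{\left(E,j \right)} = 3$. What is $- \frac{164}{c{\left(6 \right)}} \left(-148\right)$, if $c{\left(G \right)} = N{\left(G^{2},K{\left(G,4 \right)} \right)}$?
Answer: $-24272$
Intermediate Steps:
$N{\left(p,A \right)} = 8 - \frac{p}{4}$
$c{\left(G \right)} = 8 - \frac{G^{2}}{4}$
$- \frac{164}{c{\left(6 \right)}} \left(-148\right) = - \frac{164}{8 - \frac{6^{2}}{4}} \left(-148\right) = - \frac{164}{8 - 9} \left(-148\right) = - \frac{164}{-1} \left(-148\right) = \left(-164\right) \left(-1\right) \left(-148\right) = 164 \left(-148\right) = -24272$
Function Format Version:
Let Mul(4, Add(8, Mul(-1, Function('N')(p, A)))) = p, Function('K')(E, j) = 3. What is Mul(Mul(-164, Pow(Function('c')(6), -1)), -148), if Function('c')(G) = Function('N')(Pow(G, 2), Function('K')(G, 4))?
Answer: -24272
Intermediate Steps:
Function('N')(p, A) = Add(8, Mul(Rational(-1, 4), p))
Function('c')(G) = Add(8, Mul(Rational(-1, 4), Pow(G, 2)))
Mul(Mul(-164, Pow(Function('c')(6), -1)), -148) = Mul(Mul(-164, Pow(Add(8, Mul(Rational(-1, 4), Pow(6, 2))), -1)), -148) = Mul(Mul(-164, Pow(Add(8, Mul(Rational(-1, 4), 36)), -1)), -148) = Mul(Mul(-164, Pow(Add(8, -9), -1)), -148) = Mul(Mul(-164, Pow(-1, -1)), -148) = Mul(Mul(-164, -1), -148) = Mul(164, -148) = -24272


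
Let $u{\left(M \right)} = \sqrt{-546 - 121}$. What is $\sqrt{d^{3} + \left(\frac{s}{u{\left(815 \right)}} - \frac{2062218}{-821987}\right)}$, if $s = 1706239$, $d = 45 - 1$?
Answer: $\frac{\sqrt{25606627628490980375918 - 768945565325305742797 i \sqrt{667}}}{548265329} \approx 310.64 - 106.34 i$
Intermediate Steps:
$u{\left(M \right)} = i \sqrt{667}$ ($u{\left(M \right)} = \sqrt{-667} = i \sqrt{667}$)
$d = 44$ ($d = 45 - 1 = 44$)
$\sqrt{d^{3} + \left(\frac{s}{u{\left(815 \right)}} - \frac{2062218}{-821987}\right)} = \sqrt{44^{3} + \left(\frac{1706239}{i \sqrt{667}} - \frac{2062218}{-821987}\right)} = \sqrt{85184 + \left(1706239 \left(- \frac{i \sqrt{667}}{667}\right) - - \frac{2062218}{821987}\right)} = \sqrt{85184 + \left(- \frac{1706239 i \sqrt{667}}{667} + \frac{2062218}{821987}\right)} = \sqrt{85184 + \left(\frac{2062218}{821987} - \frac{1706239 i \sqrt{667}}{667}\right)} = \sqrt{\frac{70022202826}{821987} - \frac{1706239 i \sqrt{667}}{667}}$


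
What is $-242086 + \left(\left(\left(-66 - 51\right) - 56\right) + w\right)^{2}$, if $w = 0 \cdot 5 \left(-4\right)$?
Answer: $-212157$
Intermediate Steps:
$w = 0$ ($w = 0 \left(-4\right) = 0$)
$-242086 + \left(\left(\left(-66 - 51\right) - 56\right) + w\right)^{2} = -242086 + \left(\left(\left(-66 - 51\right) - 56\right) + 0\right)^{2} = -242086 + \left(\left(-117 - 56\right) + 0\right)^{2} = -242086 + \left(-173 + 0\right)^{2} = -242086 + \left(-173\right)^{2} = -242086 + 29929 = -212157$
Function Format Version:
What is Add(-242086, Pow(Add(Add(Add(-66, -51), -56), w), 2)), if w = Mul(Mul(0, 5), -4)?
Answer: -212157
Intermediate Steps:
w = 0 (w = Mul(0, -4) = 0)
Add(-242086, Pow(Add(Add(Add(-66, -51), -56), w), 2)) = Add(-242086, Pow(Add(Add(Add(-66, -51), -56), 0), 2)) = Add(-242086, Pow(Add(Add(-117, -56), 0), 2)) = Add(-242086, Pow(Add(-173, 0), 2)) = Add(-242086, Pow(-173, 2)) = Add(-242086, 29929) = -212157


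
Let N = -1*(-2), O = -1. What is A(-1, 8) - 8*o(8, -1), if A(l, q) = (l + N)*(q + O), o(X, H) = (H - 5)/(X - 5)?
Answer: 23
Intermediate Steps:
o(X, H) = (-5 + H)/(-5 + X)
N = 2
A(l, q) = (-1 + q)*(2 + l) (A(l, q) = (l + 2)*(q - 1) = (2 + l)*(-1 + q) = (-1 + q)*(2 + l))
A(-1, 8) - 8*o(8, -1) = (-2 - 1*(-1) + 2*8 - 1*8) - 8*(-5 - 1)/(-5 + 8) = (-2 + 1 + 16 - 8) - 8*(-6)/3 = 7 - 8*(-6)/3 = 7 - 8*(-2) = 7 + 16 = 23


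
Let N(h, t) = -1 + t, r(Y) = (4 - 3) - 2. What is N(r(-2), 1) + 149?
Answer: 149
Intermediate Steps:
r(Y) = -1 (r(Y) = 1 - 2 = -1)
N(r(-2), 1) + 149 = (-1 + 1) + 149 = 0 + 149 = 149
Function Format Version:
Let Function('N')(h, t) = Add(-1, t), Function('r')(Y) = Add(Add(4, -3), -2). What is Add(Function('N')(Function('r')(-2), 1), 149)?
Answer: 149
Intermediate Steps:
Function('r')(Y) = -1 (Function('r')(Y) = Add(1, -2) = -1)
Add(Function('N')(Function('r')(-2), 1), 149) = Add(Add(-1, 1), 149) = Add(0, 149) = 149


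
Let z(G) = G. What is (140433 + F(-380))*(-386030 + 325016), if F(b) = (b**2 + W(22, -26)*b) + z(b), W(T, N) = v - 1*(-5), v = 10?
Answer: -17007835542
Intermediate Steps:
W(T, N) = 15 (W(T, N) = 10 - 1*(-5) = 10 + 5 = 15)
F(b) = b**2 + 16*b (F(b) = (b**2 + 15*b) + b = b**2 + 16*b)
(140433 + F(-380))*(-386030 + 325016) = (140433 - 380*(16 - 380))*(-386030 + 325016) = (140433 - 380*(-364))*(-61014) = (140433 + 138320)*(-61014) = 278753*(-61014) = -17007835542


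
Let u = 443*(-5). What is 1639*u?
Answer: -3630385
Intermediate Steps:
u = -2215
1639*u = 1639*(-2215) = -3630385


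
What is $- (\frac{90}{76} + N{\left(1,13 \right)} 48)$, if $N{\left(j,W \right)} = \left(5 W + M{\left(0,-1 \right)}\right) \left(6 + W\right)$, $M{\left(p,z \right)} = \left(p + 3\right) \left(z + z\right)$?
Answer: $- \frac{2044749}{38} \approx -53809.0$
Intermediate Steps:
$M{\left(p,z \right)} = 2 z \left(3 + p\right)$ ($M{\left(p,z \right)} = \left(3 + p\right) 2 z = 2 z \left(3 + p\right)$)
$N{\left(j,W \right)} = \left(-6 + 5 W\right) \left(6 + W\right)$ ($N{\left(j,W \right)} = \left(5 W + 2 \left(-1\right) \left(3 + 0\right)\right) \left(6 + W\right) = \left(5 W + 2 \left(-1\right) 3\right) \left(6 + W\right) = \left(5 W - 6\right) \left(6 + W\right) = \left(-6 + 5 W\right) \left(6 + W\right)$)
$- (\frac{90}{76} + N{\left(1,13 \right)} 48) = - (\frac{90}{76} + \left(-36 + 5 \cdot 13^{2} + 24 \cdot 13\right) 48) = - (90 \cdot \frac{1}{76} + \left(-36 + 5 \cdot 169 + 312\right) 48) = - (\frac{45}{38} + \left(-36 + 845 + 312\right) 48) = - (\frac{45}{38} + 1121 \cdot 48) = - (\frac{45}{38} + 53808) = \left(-1\right) \frac{2044749}{38} = - \frac{2044749}{38}$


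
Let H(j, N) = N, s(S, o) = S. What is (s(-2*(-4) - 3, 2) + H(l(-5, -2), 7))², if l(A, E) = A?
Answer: 144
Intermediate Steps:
(s(-2*(-4) - 3, 2) + H(l(-5, -2), 7))² = ((-2*(-4) - 3) + 7)² = ((8 - 3) + 7)² = (5 + 7)² = 12² = 144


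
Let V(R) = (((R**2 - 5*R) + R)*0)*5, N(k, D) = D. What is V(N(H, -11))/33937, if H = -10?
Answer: 0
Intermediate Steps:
V(R) = 0 (V(R) = ((R**2 - 4*R)*0)*5 = 0*5 = 0)
V(N(H, -11))/33937 = 0/33937 = 0*(1/33937) = 0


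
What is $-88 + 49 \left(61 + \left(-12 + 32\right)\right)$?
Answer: $3881$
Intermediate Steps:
$-88 + 49 \left(61 + \left(-12 + 32\right)\right) = -88 + 49 \left(61 + 20\right) = -88 + 49 \cdot 81 = -88 + 3969 = 3881$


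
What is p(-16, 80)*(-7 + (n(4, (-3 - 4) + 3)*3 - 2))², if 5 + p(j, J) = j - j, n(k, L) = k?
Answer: -45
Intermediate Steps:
p(j, J) = -5 (p(j, J) = -5 + (j - j) = -5 + 0 = -5)
p(-16, 80)*(-7 + (n(4, (-3 - 4) + 3)*3 - 2))² = -5*(-7 + (4*3 - 2))² = -5*(-7 + (12 - 2))² = -5*(-7 + 10)² = -5*3² = -5*9 = -45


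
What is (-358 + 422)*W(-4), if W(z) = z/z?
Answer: 64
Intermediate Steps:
W(z) = 1
(-358 + 422)*W(-4) = (-358 + 422)*1 = 64*1 = 64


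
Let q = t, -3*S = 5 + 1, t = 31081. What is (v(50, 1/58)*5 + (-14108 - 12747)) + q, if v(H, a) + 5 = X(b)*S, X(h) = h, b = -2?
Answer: 4221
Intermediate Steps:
S = -2 (S = -(5 + 1)/3 = -1/3*6 = -2)
q = 31081
v(H, a) = -1 (v(H, a) = -5 - 2*(-2) = -5 + 4 = -1)
(v(50, 1/58)*5 + (-14108 - 12747)) + q = (-1*5 + (-14108 - 12747)) + 31081 = (-5 - 26855) + 31081 = -26860 + 31081 = 4221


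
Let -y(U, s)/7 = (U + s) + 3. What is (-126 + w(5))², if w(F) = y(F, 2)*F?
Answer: 226576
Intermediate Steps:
y(U, s) = -21 - 7*U - 7*s (y(U, s) = -7*((U + s) + 3) = -7*(3 + U + s) = -21 - 7*U - 7*s)
w(F) = F*(-35 - 7*F) (w(F) = (-21 - 7*F - 7*2)*F = (-21 - 7*F - 14)*F = (-35 - 7*F)*F = F*(-35 - 7*F))
(-126 + w(5))² = (-126 - 7*5*(5 + 5))² = (-126 - 7*5*10)² = (-126 - 350)² = (-476)² = 226576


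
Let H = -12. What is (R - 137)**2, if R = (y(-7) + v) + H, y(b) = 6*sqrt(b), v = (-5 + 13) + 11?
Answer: 16648 - 1560*I*sqrt(7) ≈ 16648.0 - 4127.4*I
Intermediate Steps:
v = 19 (v = 8 + 11 = 19)
R = 7 + 6*I*sqrt(7) (R = (6*sqrt(-7) + 19) - 12 = (6*(I*sqrt(7)) + 19) - 12 = (6*I*sqrt(7) + 19) - 12 = (19 + 6*I*sqrt(7)) - 12 = 7 + 6*I*sqrt(7) ≈ 7.0 + 15.875*I)
(R - 137)**2 = ((7 + 6*I*sqrt(7)) - 137)**2 = (-130 + 6*I*sqrt(7))**2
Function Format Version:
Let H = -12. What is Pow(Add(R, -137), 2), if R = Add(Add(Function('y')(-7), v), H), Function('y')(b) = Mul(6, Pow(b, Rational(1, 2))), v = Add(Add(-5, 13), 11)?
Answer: Add(16648, Mul(-1560, I, Pow(7, Rational(1, 2)))) ≈ Add(16648., Mul(-4127.4, I))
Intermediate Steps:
v = 19 (v = Add(8, 11) = 19)
R = Add(7, Mul(6, I, Pow(7, Rational(1, 2)))) (R = Add(Add(Mul(6, Pow(-7, Rational(1, 2))), 19), -12) = Add(Add(Mul(6, Mul(I, Pow(7, Rational(1, 2)))), 19), -12) = Add(Add(Mul(6, I, Pow(7, Rational(1, 2))), 19), -12) = Add(Add(19, Mul(6, I, Pow(7, Rational(1, 2)))), -12) = Add(7, Mul(6, I, Pow(7, Rational(1, 2)))) ≈ Add(7.0000, Mul(15.875, I)))
Pow(Add(R, -137), 2) = Pow(Add(Add(7, Mul(6, I, Pow(7, Rational(1, 2)))), -137), 2) = Pow(Add(-130, Mul(6, I, Pow(7, Rational(1, 2)))), 2)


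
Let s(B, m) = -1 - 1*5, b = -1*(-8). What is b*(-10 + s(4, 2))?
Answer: -128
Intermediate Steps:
b = 8
s(B, m) = -6 (s(B, m) = -1 - 5 = -6)
b*(-10 + s(4, 2)) = 8*(-10 - 6) = 8*(-16) = -128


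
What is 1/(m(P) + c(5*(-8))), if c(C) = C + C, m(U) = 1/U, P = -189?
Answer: -189/15121 ≈ -0.012499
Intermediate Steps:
c(C) = 2*C
1/(m(P) + c(5*(-8))) = 1/(1/(-189) + 2*(5*(-8))) = 1/(-1/189 + 2*(-40)) = 1/(-1/189 - 80) = 1/(-15121/189) = -189/15121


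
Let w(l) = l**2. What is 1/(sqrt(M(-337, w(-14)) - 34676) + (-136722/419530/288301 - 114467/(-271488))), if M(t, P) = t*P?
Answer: 113654889736247232895998656019840/27152548873306327436305015134654141769 - 1617375563100242176237646730854400*I*sqrt(2798)/27152548873306327436305015134654141769 ≈ 4.1858e-6 - 0.0031508*I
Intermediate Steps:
M(t, P) = P*t
1/(sqrt(M(-337, w(-14)) - 34676) + (-136722/419530/288301 - 114467/(-271488))) = 1/(sqrt((-14)**2*(-337) - 34676) + (-136722/419530/288301 - 114467/(-271488))) = 1/(sqrt(196*(-337) - 34676) + (-136722*1/419530*(1/288301) - 114467*(-1/271488))) = 1/(sqrt(-66052 - 34676) + (-68361/209765*1/288301 + 114467/271488)) = 1/(sqrt(-100728) + (-68361/60475459265 + 114467/271488)) = 1/(6*I*sqrt(2798) + 6922425836495587/16418361484936320) = 1/(6922425836495587/16418361484936320 + 6*I*sqrt(2798))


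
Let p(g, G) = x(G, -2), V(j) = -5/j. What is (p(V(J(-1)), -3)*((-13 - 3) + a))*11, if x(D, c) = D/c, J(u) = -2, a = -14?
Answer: -495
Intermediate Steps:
p(g, G) = -G/2 (p(g, G) = G/(-2) = G*(-1/2) = -G/2)
(p(V(J(-1)), -3)*((-13 - 3) + a))*11 = ((-1/2*(-3))*((-13 - 3) - 14))*11 = (3*(-16 - 14)/2)*11 = ((3/2)*(-30))*11 = -45*11 = -495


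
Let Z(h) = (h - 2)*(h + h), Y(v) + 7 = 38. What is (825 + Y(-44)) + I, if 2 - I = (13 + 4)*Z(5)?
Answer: 348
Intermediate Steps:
Y(v) = 31 (Y(v) = -7 + 38 = 31)
Z(h) = 2*h*(-2 + h) (Z(h) = (-2 + h)*(2*h) = 2*h*(-2 + h))
I = -508 (I = 2 - (13 + 4)*2*5*(-2 + 5) = 2 - 17*2*5*3 = 2 - 17*30 = 2 - 1*510 = 2 - 510 = -508)
(825 + Y(-44)) + I = (825 + 31) - 508 = 856 - 508 = 348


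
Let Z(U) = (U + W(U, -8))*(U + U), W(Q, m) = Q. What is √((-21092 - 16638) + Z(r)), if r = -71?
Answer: I*√17566 ≈ 132.54*I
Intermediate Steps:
Z(U) = 4*U² (Z(U) = (U + U)*(U + U) = (2*U)*(2*U) = 4*U²)
√((-21092 - 16638) + Z(r)) = √((-21092 - 16638) + 4*(-71)²) = √(-37730 + 4*5041) = √(-37730 + 20164) = √(-17566) = I*√17566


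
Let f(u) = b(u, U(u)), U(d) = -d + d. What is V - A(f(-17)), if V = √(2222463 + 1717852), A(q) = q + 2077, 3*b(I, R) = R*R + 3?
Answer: -2078 + 19*√10915 ≈ -92.977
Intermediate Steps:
U(d) = 0
b(I, R) = 1 + R²/3 (b(I, R) = (R*R + 3)/3 = (R² + 3)/3 = (3 + R²)/3 = 1 + R²/3)
f(u) = 1 (f(u) = 1 + (⅓)*0² = 1 + (⅓)*0 = 1 + 0 = 1)
A(q) = 2077 + q
V = 19*√10915 (V = √3940315 = 19*√10915 ≈ 1985.0)
V - A(f(-17)) = 19*√10915 - (2077 + 1) = 19*√10915 - 1*2078 = 19*√10915 - 2078 = -2078 + 19*√10915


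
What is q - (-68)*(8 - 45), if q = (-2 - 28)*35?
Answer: -3566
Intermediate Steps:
q = -1050 (q = -30*35 = -1050)
q - (-68)*(8 - 45) = -1050 - (-68)*(8 - 45) = -1050 - (-68)*(-37) = -1050 - 1*2516 = -1050 - 2516 = -3566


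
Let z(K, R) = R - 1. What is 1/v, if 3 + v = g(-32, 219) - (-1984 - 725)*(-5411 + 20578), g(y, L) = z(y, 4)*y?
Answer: 1/41087304 ≈ 2.4338e-8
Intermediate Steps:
z(K, R) = -1 + R
g(y, L) = 3*y (g(y, L) = (-1 + 4)*y = 3*y)
v = 41087304 (v = -3 + (3*(-32) - (-1984 - 725)*(-5411 + 20578)) = -3 + (-96 - (-2709)*15167) = -3 + (-96 - 1*(-41087403)) = -3 + (-96 + 41087403) = -3 + 41087307 = 41087304)
1/v = 1/41087304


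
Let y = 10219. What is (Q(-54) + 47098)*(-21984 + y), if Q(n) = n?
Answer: -553472660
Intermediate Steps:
(Q(-54) + 47098)*(-21984 + y) = (-54 + 47098)*(-21984 + 10219) = 47044*(-11765) = -553472660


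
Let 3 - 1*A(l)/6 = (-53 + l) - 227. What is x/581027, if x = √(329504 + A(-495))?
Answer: 2*√83543/581027 ≈ 0.00099492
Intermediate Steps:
A(l) = 1698 - 6*l (A(l) = 18 - 6*((-53 + l) - 227) = 18 - 6*(-280 + l) = 18 + (1680 - 6*l) = 1698 - 6*l)
x = 2*√83543 (x = √(329504 + (1698 - 6*(-495))) = √(329504 + (1698 + 2970)) = √(329504 + 4668) = √334172 = 2*√83543 ≈ 578.08)
x/581027 = (2*√83543)/581027 = (2*√83543)*(1/581027) = 2*√83543/581027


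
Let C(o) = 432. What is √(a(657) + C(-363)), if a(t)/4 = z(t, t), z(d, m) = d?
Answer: 6*√85 ≈ 55.317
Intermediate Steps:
a(t) = 4*t
√(a(657) + C(-363)) = √(4*657 + 432) = √(2628 + 432) = √3060 = 6*√85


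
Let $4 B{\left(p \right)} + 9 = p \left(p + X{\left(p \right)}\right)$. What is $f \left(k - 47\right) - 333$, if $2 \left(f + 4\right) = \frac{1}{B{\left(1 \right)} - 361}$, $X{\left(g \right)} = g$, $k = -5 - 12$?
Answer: $- \frac{111599}{1451} \approx -76.912$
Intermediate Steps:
$k = -17$ ($k = -5 - 12 = -17$)
$B{\left(p \right)} = - \frac{9}{4} + \frac{p^{2}}{2}$ ($B{\left(p \right)} = - \frac{9}{4} + \frac{p \left(p + p\right)}{4} = - \frac{9}{4} + \frac{p 2 p}{4} = - \frac{9}{4} + \frac{2 p^{2}}{4} = - \frac{9}{4} + \frac{p^{2}}{2}$)
$f = - \frac{5806}{1451}$ ($f = -4 + \frac{1}{2 \left(\left(- \frac{9}{4} + \frac{1^{2}}{2}\right) - 361\right)} = -4 + \frac{1}{2 \left(\left(- \frac{9}{4} + \frac{1}{2} \cdot 1\right) - 361\right)} = -4 + \frac{1}{2 \left(\left(- \frac{9}{4} + \frac{1}{2}\right) - 361\right)} = -4 + \frac{1}{2 \left(- \frac{7}{4} - 361\right)} = -4 + \frac{1}{2 \left(- \frac{1451}{4}\right)} = -4 + \frac{1}{2} \left(- \frac{4}{1451}\right) = -4 - \frac{2}{1451} = - \frac{5806}{1451} \approx -4.0014$)
$f \left(k - 47\right) - 333 = - \frac{5806 \left(-17 - 47\right)}{1451} - 333 = \left(- \frac{5806}{1451}\right) \left(-64\right) - 333 = \frac{371584}{1451} - 333 = - \frac{111599}{1451}$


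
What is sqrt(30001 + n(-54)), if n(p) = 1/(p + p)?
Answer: sqrt(9720321)/18 ≈ 173.21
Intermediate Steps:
n(p) = 1/(2*p)
sqrt(30001 + n(-54)) = sqrt(30001 + (1/2)/(-54)) = sqrt(30001 + (1/2)*(-1/54)) = sqrt(30001 - 1/108) = sqrt(3240107/108) = sqrt(9720321)/18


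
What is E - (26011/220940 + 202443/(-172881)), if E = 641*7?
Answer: 57142385104303/12732109380 ≈ 4488.1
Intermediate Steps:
E = 4487
E - (26011/220940 + 202443/(-172881)) = 4487 - (26011/220940 + 202443/(-172881)) = 4487 - (26011*(1/220940) + 202443*(-1/172881)) = 4487 - (26011/220940 - 67481/57627) = 4487 - 1*(-13410316243/12732109380) = 4487 + 13410316243/12732109380 = 57142385104303/12732109380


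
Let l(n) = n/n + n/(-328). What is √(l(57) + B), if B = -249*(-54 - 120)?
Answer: √1165318318/164 ≈ 208.15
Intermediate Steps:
l(n) = 1 - n/328 (l(n) = 1 + n*(-1/328) = 1 - n/328)
B = 43326 (B = -249*(-174) = 43326)
√(l(57) + B) = √((1 - 1/328*57) + 43326) = √((1 - 57/328) + 43326) = √(271/328 + 43326) = √(14211199/328) = √1165318318/164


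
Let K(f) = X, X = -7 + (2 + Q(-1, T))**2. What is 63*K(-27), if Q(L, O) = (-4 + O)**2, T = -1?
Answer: 45486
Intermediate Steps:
X = 722 (X = -7 + (2 + (-4 - 1)**2)**2 = -7 + (2 + (-5)**2)**2 = -7 + (2 + 25)**2 = -7 + 27**2 = -7 + 729 = 722)
K(f) = 722
63*K(-27) = 63*722 = 45486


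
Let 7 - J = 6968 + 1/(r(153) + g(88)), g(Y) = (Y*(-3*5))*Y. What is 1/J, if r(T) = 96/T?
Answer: -5924128/41237854957 ≈ -0.00014366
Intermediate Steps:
g(Y) = -15*Y² (g(Y) = (Y*(-15))*Y = (-15*Y)*Y = -15*Y²)
J = -41237854957/5924128 (J = 7 - (6968 + 1/(96/153 - 15*88²)) = 7 - (6968 + 1/(96*(1/153) - 15*7744)) = 7 - (6968 + 1/(32/51 - 116160)) = 7 - (6968 + 1/(-5924128/51)) = 7 - (6968 - 51/5924128) = 7 - 1*41279323853/5924128 = 7 - 41279323853/5924128 = -41237854957/5924128 ≈ -6961.0)
1/J = 1/(-41237854957/5924128) = -5924128/41237854957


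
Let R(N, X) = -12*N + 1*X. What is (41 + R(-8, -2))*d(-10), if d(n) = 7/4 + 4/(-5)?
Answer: 513/4 ≈ 128.25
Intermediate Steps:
R(N, X) = X - 12*N (R(N, X) = -12*N + X = X - 12*N)
d(n) = 19/20 (d(n) = 7*(¼) + 4*(-⅕) = 7/4 - ⅘ = 19/20)
(41 + R(-8, -2))*d(-10) = (41 + (-2 - 12*(-8)))*(19/20) = (41 + (-2 + 96))*(19/20) = (41 + 94)*(19/20) = 135*(19/20) = 513/4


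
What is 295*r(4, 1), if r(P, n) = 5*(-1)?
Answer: -1475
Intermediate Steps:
r(P, n) = -5
295*r(4, 1) = 295*(-5) = -1475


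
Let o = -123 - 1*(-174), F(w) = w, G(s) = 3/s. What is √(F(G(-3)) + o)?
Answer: 5*√2 ≈ 7.0711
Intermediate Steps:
o = 51 (o = -123 + 174 = 51)
√(F(G(-3)) + o) = √(3/(-3) + 51) = √(3*(-⅓) + 51) = √(-1 + 51) = √50 = 5*√2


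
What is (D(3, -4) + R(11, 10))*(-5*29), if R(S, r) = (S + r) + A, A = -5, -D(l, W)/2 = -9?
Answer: -4930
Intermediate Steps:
D(l, W) = 18 (D(l, W) = -2*(-9) = 18)
R(S, r) = -5 + S + r (R(S, r) = (S + r) - 5 = -5 + S + r)
(D(3, -4) + R(11, 10))*(-5*29) = (18 + (-5 + 11 + 10))*(-5*29) = (18 + 16)*(-145) = 34*(-145) = -4930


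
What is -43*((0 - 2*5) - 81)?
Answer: 3913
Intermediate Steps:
-43*((0 - 2*5) - 81) = -43*((0 - 10) - 81) = -43*(-10 - 81) = -43*(-91) = 3913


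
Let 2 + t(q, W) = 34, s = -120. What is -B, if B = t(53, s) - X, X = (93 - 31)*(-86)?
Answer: -5364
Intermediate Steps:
t(q, W) = 32 (t(q, W) = -2 + 34 = 32)
X = -5332 (X = 62*(-86) = -5332)
B = 5364 (B = 32 - 1*(-5332) = 32 + 5332 = 5364)
-B = -1*5364 = -5364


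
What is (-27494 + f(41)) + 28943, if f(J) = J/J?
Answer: 1450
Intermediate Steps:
f(J) = 1
(-27494 + f(41)) + 28943 = (-27494 + 1) + 28943 = -27493 + 28943 = 1450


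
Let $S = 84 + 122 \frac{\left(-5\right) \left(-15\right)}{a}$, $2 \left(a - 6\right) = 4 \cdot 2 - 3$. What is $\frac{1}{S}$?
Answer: $\frac{17}{19728} \approx 0.00086172$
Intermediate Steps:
$a = \frac{17}{2}$ ($a = 6 + \frac{4 \cdot 2 - 3}{2} = 6 + \frac{8 - 3}{2} = 6 + \frac{1}{2} \cdot 5 = 6 + \frac{5}{2} = \frac{17}{2} \approx 8.5$)
$S = \frac{19728}{17}$ ($S = 84 + 122 \frac{\left(-5\right) \left(-15\right)}{\frac{17}{2}} = 84 + 122 \cdot 75 \cdot \frac{2}{17} = 84 + 122 \cdot \frac{150}{17} = 84 + \frac{18300}{17} = \frac{19728}{17} \approx 1160.5$)
$\frac{1}{S} = \frac{1}{\frac{19728}{17}} = \frac{17}{19728}$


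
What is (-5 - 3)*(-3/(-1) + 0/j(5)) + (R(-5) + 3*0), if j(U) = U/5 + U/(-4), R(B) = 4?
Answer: -20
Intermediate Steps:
j(U) = -U/20 (j(U) = U*(⅕) + U*(-¼) = U/5 - U/4 = -U/20)
(-5 - 3)*(-3/(-1) + 0/j(5)) + (R(-5) + 3*0) = (-5 - 3)*(-3/(-1) + 0/((-1/20*5))) + (4 + 3*0) = -8*(-3*(-1) + 0/(-¼)) + (4 + 0) = -8*(3 + 0*(-4)) + 4 = -8*(3 + 0) + 4 = -8*3 + 4 = -24 + 4 = -20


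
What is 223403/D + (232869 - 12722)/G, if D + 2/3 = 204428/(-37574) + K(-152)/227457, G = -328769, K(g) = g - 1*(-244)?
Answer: -313866202686121177213/8579682235680500 ≈ -36583.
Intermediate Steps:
K(g) = 244 + g (K(g) = g + 244 = 244 + g)
D = -26096384500/4273234659 (D = -⅔ + (204428/(-37574) + (244 - 152)/227457) = -⅔ + (204428*(-1/37574) + 92*(1/227457)) = -⅔ + (-102214/18787 + 92/227457) = -⅔ - 23247561394/4273234659 = -26096384500/4273234659 ≈ -6.1069)
223403/D + (232869 - 12722)/G = 223403/(-26096384500/4273234659) + (232869 - 12722)/(-328769) = 223403*(-4273234659/26096384500) + 220147*(-1/328769) = -954653442524577/26096384500 - 220147/328769 = -313866202686121177213/8579682235680500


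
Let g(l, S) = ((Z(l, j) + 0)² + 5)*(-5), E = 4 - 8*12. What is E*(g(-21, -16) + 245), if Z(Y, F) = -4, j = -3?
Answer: -12880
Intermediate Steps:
E = -92 (E = 4 - 96 = -92)
g(l, S) = -105 (g(l, S) = ((-4 + 0)² + 5)*(-5) = ((-4)² + 5)*(-5) = (16 + 5)*(-5) = 21*(-5) = -105)
E*(g(-21, -16) + 245) = -92*(-105 + 245) = -92*140 = -12880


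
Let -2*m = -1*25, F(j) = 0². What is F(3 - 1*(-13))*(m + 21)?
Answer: 0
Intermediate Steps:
F(j) = 0
m = 25/2 (m = -(-1)*25/2 = -½*(-25) = 25/2 ≈ 12.500)
F(3 - 1*(-13))*(m + 21) = 0*(25/2 + 21) = 0*(67/2) = 0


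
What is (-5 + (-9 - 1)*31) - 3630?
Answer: -3945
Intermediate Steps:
(-5 + (-9 - 1)*31) - 3630 = (-5 - 10*31) - 3630 = (-5 - 310) - 3630 = -315 - 3630 = -3945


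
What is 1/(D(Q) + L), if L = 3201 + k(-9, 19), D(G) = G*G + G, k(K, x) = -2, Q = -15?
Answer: 1/3409 ≈ 0.00029334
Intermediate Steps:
D(G) = G + G² (D(G) = G² + G = G + G²)
L = 3199 (L = 3201 - 2 = 3199)
1/(D(Q) + L) = 1/(-15*(1 - 15) + 3199) = 1/(-15*(-14) + 3199) = 1/(210 + 3199) = 1/3409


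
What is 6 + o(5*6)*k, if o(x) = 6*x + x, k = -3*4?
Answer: -2514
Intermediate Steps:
k = -12
o(x) = 7*x
6 + o(5*6)*k = 6 + (7*(5*6))*(-12) = 6 + (7*30)*(-12) = 6 + 210*(-12) = 6 - 2520 = -2514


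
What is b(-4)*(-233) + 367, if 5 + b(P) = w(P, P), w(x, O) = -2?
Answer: 1998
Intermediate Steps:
b(P) = -7 (b(P) = -5 - 2 = -7)
b(-4)*(-233) + 367 = -7*(-233) + 367 = 1631 + 367 = 1998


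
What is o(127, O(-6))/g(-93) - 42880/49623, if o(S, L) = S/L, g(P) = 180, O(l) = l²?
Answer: -90520093/107185680 ≈ -0.84452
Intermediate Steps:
o(127, O(-6))/g(-93) - 42880/49623 = (127/((-6)²))/180 - 42880/49623 = (127/36)*(1/180) - 42880*1/49623 = (127*(1/36))*(1/180) - 42880/49623 = (127/36)*(1/180) - 42880/49623 = 127/6480 - 42880/49623 = -90520093/107185680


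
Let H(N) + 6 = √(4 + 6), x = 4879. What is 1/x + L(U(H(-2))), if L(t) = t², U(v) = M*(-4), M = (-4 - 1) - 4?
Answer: 6323185/4879 ≈ 1296.0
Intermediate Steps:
H(N) = -6 + √10 (H(N) = -6 + √(4 + 6) = -6 + √10)
M = -9 (M = -5 - 4 = -9)
U(v) = 36 (U(v) = -9*(-4) = 36)
1/x + L(U(H(-2))) = 1/4879 + 36² = 1/4879 + 1296 = 6323185/4879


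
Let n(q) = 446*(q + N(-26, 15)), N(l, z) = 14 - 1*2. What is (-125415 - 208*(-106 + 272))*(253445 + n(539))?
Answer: -79842106113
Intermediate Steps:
N(l, z) = 12 (N(l, z) = 14 - 2 = 12)
n(q) = 5352 + 446*q (n(q) = 446*(q + 12) = 446*(12 + q) = 5352 + 446*q)
(-125415 - 208*(-106 + 272))*(253445 + n(539)) = (-125415 - 208*(-106 + 272))*(253445 + (5352 + 446*539)) = (-125415 - 208*166)*(253445 + (5352 + 240394)) = (-125415 - 34528)*(253445 + 245746) = -159943*499191 = -79842106113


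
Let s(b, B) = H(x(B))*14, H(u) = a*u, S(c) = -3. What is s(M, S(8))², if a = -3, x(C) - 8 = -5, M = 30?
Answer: 15876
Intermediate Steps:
x(C) = 3 (x(C) = 8 - 5 = 3)
H(u) = -3*u
s(b, B) = -126 (s(b, B) = -3*3*14 = -9*14 = -126)
s(M, S(8))² = (-126)² = 15876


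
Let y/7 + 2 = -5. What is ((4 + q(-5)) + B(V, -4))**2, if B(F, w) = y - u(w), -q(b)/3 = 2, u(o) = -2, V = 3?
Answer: 2401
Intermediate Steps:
q(b) = -6 (q(b) = -3*2 = -6)
y = -49 (y = -14 + 7*(-5) = -14 - 35 = -49)
B(F, w) = -47 (B(F, w) = -49 - 1*(-2) = -49 + 2 = -47)
((4 + q(-5)) + B(V, -4))**2 = ((4 - 6) - 47)**2 = (-2 - 47)**2 = (-49)**2 = 2401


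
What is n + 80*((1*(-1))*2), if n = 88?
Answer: -72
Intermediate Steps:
n + 80*((1*(-1))*2) = 88 + 80*((1*(-1))*2) = 88 + 80*(-1*2) = 88 + 80*(-2) = 88 - 160 = -72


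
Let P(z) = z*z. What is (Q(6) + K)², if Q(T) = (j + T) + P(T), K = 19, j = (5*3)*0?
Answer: 3721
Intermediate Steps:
P(z) = z²
j = 0 (j = 15*0 = 0)
Q(T) = T + T² (Q(T) = (0 + T) + T² = T + T²)
(Q(6) + K)² = (6*(1 + 6) + 19)² = (6*7 + 19)² = (42 + 19)² = 61² = 3721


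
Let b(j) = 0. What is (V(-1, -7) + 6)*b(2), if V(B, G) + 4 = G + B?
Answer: 0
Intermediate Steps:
V(B, G) = -4 + B + G (V(B, G) = -4 + (G + B) = -4 + (B + G) = -4 + B + G)
(V(-1, -7) + 6)*b(2) = ((-4 - 1 - 7) + 6)*0 = (-12 + 6)*0 = -6*0 = 0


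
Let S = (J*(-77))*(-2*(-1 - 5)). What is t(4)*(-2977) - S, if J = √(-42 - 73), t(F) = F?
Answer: -11908 + 924*I*√115 ≈ -11908.0 + 9908.8*I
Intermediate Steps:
J = I*√115 (J = √(-115) = I*√115 ≈ 10.724*I)
S = -924*I*√115 (S = ((I*√115)*(-77))*(-2*(-1 - 5)) = (-77*I*√115)*(-2*(-6)) = -77*I*√115*12 = -924*I*√115 ≈ -9908.8*I)
t(4)*(-2977) - S = 4*(-2977) - (-924)*I*√115 = -11908 + 924*I*√115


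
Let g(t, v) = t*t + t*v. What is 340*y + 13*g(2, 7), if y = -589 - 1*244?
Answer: -282986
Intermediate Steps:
g(t, v) = t² + t*v
y = -833 (y = -589 - 244 = -833)
340*y + 13*g(2, 7) = 340*(-833) + 13*(2*(2 + 7)) = -283220 + 13*(2*9) = -283220 + 13*18 = -283220 + 234 = -282986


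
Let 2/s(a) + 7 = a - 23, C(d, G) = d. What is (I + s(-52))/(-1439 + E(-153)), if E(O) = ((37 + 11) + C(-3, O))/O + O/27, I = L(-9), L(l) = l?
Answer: 18870/3021413 ≈ 0.0062454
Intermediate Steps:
I = -9
s(a) = 2/(-30 + a) (s(a) = 2/(-7 + (a - 23)) = 2/(-7 + (-23 + a)) = 2/(-30 + a))
E(O) = 45/O + O/27 (E(O) = ((37 + 11) - 3)/O + O/27 = (48 - 3)/O + O*(1/27) = 45/O + O/27)
(I + s(-52))/(-1439 + E(-153)) = (-9 + 2/(-30 - 52))/(-1439 + (45/(-153) + (1/27)*(-153))) = (-9 + 2/(-82))/(-1439 + (45*(-1/153) - 17/3)) = (-9 + 2*(-1/82))/(-1439 + (-5/17 - 17/3)) = (-9 - 1/41)/(-1439 - 304/51) = -370/(41*(-73693/51)) = -370/41*(-51/73693) = 18870/3021413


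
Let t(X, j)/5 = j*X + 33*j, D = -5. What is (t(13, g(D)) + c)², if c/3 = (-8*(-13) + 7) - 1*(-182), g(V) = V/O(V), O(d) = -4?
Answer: 5442889/4 ≈ 1.3607e+6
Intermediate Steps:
g(V) = -V/4 (g(V) = V/(-4) = V*(-¼) = -V/4)
t(X, j) = 165*j + 5*X*j (t(X, j) = 5*(j*X + 33*j) = 5*(X*j + 33*j) = 5*(33*j + X*j) = 165*j + 5*X*j)
c = 879 (c = 3*((-8*(-13) + 7) - 1*(-182)) = 3*((104 + 7) + 182) = 3*(111 + 182) = 3*293 = 879)
(t(13, g(D)) + c)² = (5*(-¼*(-5))*(33 + 13) + 879)² = (5*(5/4)*46 + 879)² = (575/2 + 879)² = (2333/2)² = 5442889/4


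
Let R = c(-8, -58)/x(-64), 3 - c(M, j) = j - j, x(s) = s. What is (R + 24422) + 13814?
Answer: 2447101/64 ≈ 38236.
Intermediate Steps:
c(M, j) = 3 (c(M, j) = 3 - (j - j) = 3 - 1*0 = 3 + 0 = 3)
R = -3/64 (R = 3/(-64) = 3*(-1/64) = -3/64 ≈ -0.046875)
(R + 24422) + 13814 = (-3/64 + 24422) + 13814 = 1563005/64 + 13814 = 2447101/64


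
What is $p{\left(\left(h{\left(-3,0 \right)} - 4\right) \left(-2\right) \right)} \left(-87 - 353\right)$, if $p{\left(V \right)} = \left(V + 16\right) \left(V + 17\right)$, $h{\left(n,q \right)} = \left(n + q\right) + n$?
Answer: $-586080$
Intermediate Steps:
$h{\left(n,q \right)} = q + 2 n$
$p{\left(V \right)} = \left(16 + V\right) \left(17 + V\right)$
$p{\left(\left(h{\left(-3,0 \right)} - 4\right) \left(-2\right) \right)} \left(-87 - 353\right) = \left(272 + \left(\left(\left(0 + 2 \left(-3\right)\right) - 4\right) \left(-2\right)\right)^{2} + 33 \left(\left(0 + 2 \left(-3\right)\right) - 4\right) \left(-2\right)\right) \left(-87 - 353\right) = \left(272 + \left(\left(\left(0 - 6\right) - 4\right) \left(-2\right)\right)^{2} + 33 \left(\left(0 - 6\right) - 4\right) \left(-2\right)\right) \left(-440\right) = \left(272 + \left(\left(-6 - 4\right) \left(-2\right)\right)^{2} + 33 \left(-6 - 4\right) \left(-2\right)\right) \left(-440\right) = \left(272 + \left(\left(-10\right) \left(-2\right)\right)^{2} + 33 \left(\left(-10\right) \left(-2\right)\right)\right) \left(-440\right) = \left(272 + 20^{2} + 33 \cdot 20\right) \left(-440\right) = \left(272 + 400 + 660\right) \left(-440\right) = 1332 \left(-440\right) = -586080$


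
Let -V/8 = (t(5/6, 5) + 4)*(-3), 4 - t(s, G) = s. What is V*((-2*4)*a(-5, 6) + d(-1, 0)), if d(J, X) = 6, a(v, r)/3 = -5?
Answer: 21672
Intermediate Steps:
a(v, r) = -15 (a(v, r) = 3*(-5) = -15)
t(s, G) = 4 - s
V = 172 (V = -8*((4 - 5/6) + 4)*(-3) = -8*((4 - 1*⅚) + 4)*(-3) = -8*((4 - ⅚) + 4)*(-3) = -8*(19/6 + 4)*(-3) = -172*(-3)/3 = -8*(-43/2) = 172)
V*((-2*4)*a(-5, 6) + d(-1, 0)) = 172*(-2*4*(-15) + 6) = 172*(-8*(-15) + 6) = 172*(120 + 6) = 172*126 = 21672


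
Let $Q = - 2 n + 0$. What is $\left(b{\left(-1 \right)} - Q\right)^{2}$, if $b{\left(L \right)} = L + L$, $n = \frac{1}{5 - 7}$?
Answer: $9$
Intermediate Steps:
$n = - \frac{1}{2}$ ($n = \frac{1}{5 - 7} = \frac{1}{-2} = - \frac{1}{2} \approx -0.5$)
$Q = 1$ ($Q = \left(-2\right) \left(- \frac{1}{2}\right) + 0 = 1 + 0 = 1$)
$b{\left(L \right)} = 2 L$
$\left(b{\left(-1 \right)} - Q\right)^{2} = \left(2 \left(-1\right) - 1\right)^{2} = \left(-2 - 1\right)^{2} = \left(-3\right)^{2} = 9$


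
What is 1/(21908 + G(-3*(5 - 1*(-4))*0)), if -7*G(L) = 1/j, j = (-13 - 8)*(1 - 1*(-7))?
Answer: 1176/25763809 ≈ 4.5645e-5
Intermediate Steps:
j = -168 (j = -21*(1 + 7) = -21*8 = -168)
G(L) = 1/1176 (G(L) = -⅐/(-168) = -⅐*(-1/168) = 1/1176)
1/(21908 + G(-3*(5 - 1*(-4))*0)) = 1/(21908 + 1/1176) = 1/(25763809/1176) = 1176/25763809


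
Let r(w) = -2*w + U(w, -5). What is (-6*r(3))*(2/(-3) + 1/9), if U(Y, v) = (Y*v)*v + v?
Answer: 640/3 ≈ 213.33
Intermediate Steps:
U(Y, v) = v + Y*v**2 (U(Y, v) = Y*v**2 + v = v + Y*v**2)
r(w) = -5 + 23*w (r(w) = -2*w - 5*(1 + w*(-5)) = -2*w - 5*(1 - 5*w) = -2*w + (-5 + 25*w) = -5 + 23*w)
(-6*r(3))*(2/(-3) + 1/9) = (-6*(-5 + 23*3))*(2/(-3) + 1/9) = (-6*(-5 + 69))*(2*(-1/3) + 1*(1/9)) = (-6*64)*(-2/3 + 1/9) = -384*(-5/9) = 640/3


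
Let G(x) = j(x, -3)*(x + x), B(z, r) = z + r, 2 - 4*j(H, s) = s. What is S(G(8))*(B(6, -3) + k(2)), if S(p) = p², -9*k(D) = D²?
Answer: 9200/9 ≈ 1022.2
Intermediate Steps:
k(D) = -D²/9
j(H, s) = ½ - s/4
B(z, r) = r + z
G(x) = 5*x/2 (G(x) = (½ - ¼*(-3))*(x + x) = (½ + ¾)*(2*x) = 5*(2*x)/4 = 5*x/2)
S(G(8))*(B(6, -3) + k(2)) = ((5/2)*8)²*((-3 + 6) - ⅑*2²) = 20²*(3 - ⅑*4) = 400*(3 - 4/9) = 400*(23/9) = 9200/9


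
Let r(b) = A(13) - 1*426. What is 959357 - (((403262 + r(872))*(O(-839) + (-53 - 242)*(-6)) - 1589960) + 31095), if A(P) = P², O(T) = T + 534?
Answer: -587884103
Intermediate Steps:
O(T) = 534 + T
r(b) = -257 (r(b) = 13² - 1*426 = 169 - 426 = -257)
959357 - (((403262 + r(872))*(O(-839) + (-53 - 242)*(-6)) - 1589960) + 31095) = 959357 - (((403262 - 257)*((534 - 839) + (-53 - 242)*(-6)) - 1589960) + 31095) = 959357 - ((403005*(-305 - 295*(-6)) - 1589960) + 31095) = 959357 - ((403005*(-305 + 1770) - 1589960) + 31095) = 959357 - ((403005*1465 - 1589960) + 31095) = 959357 - ((590402325 - 1589960) + 31095) = 959357 - (588812365 + 31095) = 959357 - 1*588843460 = 959357 - 588843460 = -587884103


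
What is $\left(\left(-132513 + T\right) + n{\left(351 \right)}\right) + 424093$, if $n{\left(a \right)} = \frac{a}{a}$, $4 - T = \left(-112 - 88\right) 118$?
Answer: $315185$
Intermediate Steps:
$T = 23604$ ($T = 4 - \left(-112 - 88\right) 118 = 4 - \left(-200\right) 118 = 4 - -23600 = 4 + 23600 = 23604$)
$n{\left(a \right)} = 1$
$\left(\left(-132513 + T\right) + n{\left(351 \right)}\right) + 424093 = \left(\left(-132513 + 23604\right) + 1\right) + 424093 = \left(-108909 + 1\right) + 424093 = -108908 + 424093 = 315185$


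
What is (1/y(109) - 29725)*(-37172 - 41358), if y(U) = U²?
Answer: 27733868715720/11881 ≈ 2.3343e+9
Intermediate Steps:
(1/y(109) - 29725)*(-37172 - 41358) = (1/(109²) - 29725)*(-37172 - 41358) = (1/11881 - 29725)*(-78530) = -353162724/11881*(-78530) = 27733868715720/11881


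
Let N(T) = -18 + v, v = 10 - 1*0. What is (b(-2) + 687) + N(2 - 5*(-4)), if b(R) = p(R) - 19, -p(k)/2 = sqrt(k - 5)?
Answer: 660 - 2*I*sqrt(7) ≈ 660.0 - 5.2915*I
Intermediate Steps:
v = 10 (v = 10 + 0 = 10)
p(k) = -2*sqrt(-5 + k) (p(k) = -2*sqrt(k - 5) = -2*sqrt(-5 + k))
b(R) = -19 - 2*sqrt(-5 + R) (b(R) = -2*sqrt(-5 + R) - 19 = -19 - 2*sqrt(-5 + R))
N(T) = -8 (N(T) = -18 + 10 = -8)
(b(-2) + 687) + N(2 - 5*(-4)) = ((-19 - 2*sqrt(-5 - 2)) + 687) - 8 = ((-19 - 2*I*sqrt(7)) + 687) - 8 = (668 - 2*I*sqrt(7)) - 8 = 660 - 2*I*sqrt(7)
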